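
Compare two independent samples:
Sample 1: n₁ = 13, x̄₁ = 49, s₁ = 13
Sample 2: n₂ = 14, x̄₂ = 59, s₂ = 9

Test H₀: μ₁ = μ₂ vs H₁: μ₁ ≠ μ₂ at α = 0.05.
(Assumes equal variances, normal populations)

Answer: t = -2.3387, reject H₀

Derivation:
Pooled variance: s²_p = [12×13² + 13×9²]/(25) = 123.2400
s_p = 11.1014
SE = s_p×√(1/n₁ + 1/n₂) = 11.1014×√(1/13 + 1/14) = 4.2759
t = (x̄₁ - x̄₂)/SE = (49 - 59)/4.2759 = -2.3387
df = 25, t-critical = ±2.060
Decision: reject H₀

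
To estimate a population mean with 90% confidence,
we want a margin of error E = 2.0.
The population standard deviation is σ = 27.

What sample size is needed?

z_0.05 = 1.645
n = (z×σ/E)² = (1.645×27/2.0)²
n = 493.1731
Round up: n = 494

Answer: n = 494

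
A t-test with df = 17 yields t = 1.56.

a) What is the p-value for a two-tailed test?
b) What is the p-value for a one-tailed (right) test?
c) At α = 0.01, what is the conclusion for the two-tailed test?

Answer: a) 0.1372, b) 0.0686, c) fail to reject H₀

Derivation:
Using t-distribution with df = 17:
a) Two-tailed: p = 2×P(T > 1.56) = 0.1372
b) One-tailed: p = P(T > 1.56) = 0.0686
c) 0.1372 ≥ 0.01, fail to reject H₀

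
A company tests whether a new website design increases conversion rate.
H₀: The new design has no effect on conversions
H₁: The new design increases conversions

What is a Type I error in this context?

Answer: Switching to a new design that doesn't actually help

Derivation:
A Type I error (probability α) occurs when we reject a true H₀.
A Type II error (probability β) occurs when we fail to reject a false H₀.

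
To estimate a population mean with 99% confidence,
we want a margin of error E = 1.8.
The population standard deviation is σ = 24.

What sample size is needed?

Answer: n = 1180

Derivation:
z_0.005 = 2.576
n = (z×σ/E)² = (2.576×24/1.8)²
n = 1179.6935
Round up: n = 1180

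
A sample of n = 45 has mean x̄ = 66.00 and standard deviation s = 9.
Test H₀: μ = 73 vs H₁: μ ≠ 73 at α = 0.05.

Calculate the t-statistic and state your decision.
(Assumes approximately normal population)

Answer: t = -5.2177, reject H₀

Derivation:
df = n - 1 = 44
SE = s/√n = 9/√45 = 1.3416
t = (x̄ - μ₀)/SE = (66.00 - 73)/1.3416 = -5.2177
Critical value: t_{0.025,44} = ±2.015
p-value < 0.0001
Decision: reject H₀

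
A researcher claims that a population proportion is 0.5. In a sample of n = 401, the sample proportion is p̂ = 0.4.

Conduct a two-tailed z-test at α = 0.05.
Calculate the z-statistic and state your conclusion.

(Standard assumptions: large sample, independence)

H₀: p = 0.5, H₁: p ≠ 0.5
Standard error: SE = √(p₀(1-p₀)/n) = √(0.5×0.5/401) = 0.024969
z-statistic: z = (p̂ - p₀)/SE = (0.4 - 0.5)/0.024969 = -4.0050
Critical value: z_0.025 = ±1.960
p-value = 0.0001
Decision: reject H₀ at α = 0.05

Answer: z = -4.0050, reject H₀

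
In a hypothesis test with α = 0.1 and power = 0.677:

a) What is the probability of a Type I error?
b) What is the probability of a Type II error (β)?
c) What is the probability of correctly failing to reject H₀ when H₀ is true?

Answer: a) 0.1, b) 0.323, c) 0.9

Derivation:
a) Type I error probability = α = 0.1
b) Power = P(reject H₀ | H₁ true) = 1 - β = 0.677, so Type II error probability = β = 1 - Power = 0.323
c) P(fail to reject H₀ | H₀ true) = 1 - α = 0.9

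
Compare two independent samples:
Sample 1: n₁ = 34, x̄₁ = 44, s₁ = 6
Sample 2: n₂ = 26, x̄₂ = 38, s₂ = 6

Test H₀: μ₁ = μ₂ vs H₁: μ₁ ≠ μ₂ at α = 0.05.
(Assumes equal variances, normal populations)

Answer: t = 3.8383, reject H₀

Derivation:
Pooled variance: s²_p = [33×6² + 25×6²]/(58) = 36.0000
s_p = 6.0000
SE = s_p×√(1/n₁ + 1/n₂) = 6.0000×√(1/34 + 1/26) = 1.5632
t = (x̄₁ - x̄₂)/SE = (44 - 38)/1.5632 = 3.8383
df = 58, t-critical = ±2.002
Decision: reject H₀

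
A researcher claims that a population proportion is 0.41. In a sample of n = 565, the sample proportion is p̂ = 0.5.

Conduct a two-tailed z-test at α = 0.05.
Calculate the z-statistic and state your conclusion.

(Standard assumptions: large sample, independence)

Answer: z = 4.3495, reject H₀

Derivation:
H₀: p = 0.41, H₁: p ≠ 0.41
Standard error: SE = √(p₀(1-p₀)/n) = √(0.41×0.59/565) = 0.020692
z-statistic: z = (p̂ - p₀)/SE = (0.5 - 0.41)/0.020692 = 4.3495
Critical value: z_0.025 = ±1.960
p-value < 0.0001
Decision: reject H₀ at α = 0.05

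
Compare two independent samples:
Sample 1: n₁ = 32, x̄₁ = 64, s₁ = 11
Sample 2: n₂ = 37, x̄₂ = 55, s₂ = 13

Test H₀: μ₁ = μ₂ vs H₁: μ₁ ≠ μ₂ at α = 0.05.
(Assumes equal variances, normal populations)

Pooled variance: s²_p = [31×11² + 36×13²]/(67) = 146.7910
s_p = 12.1157
SE = s_p×√(1/n₁ + 1/n₂) = 12.1157×√(1/32 + 1/37) = 2.9248
t = (x̄₁ - x̄₂)/SE = (64 - 55)/2.9248 = 3.0771
df = 67, t-critical = ±1.996
Decision: reject H₀

Answer: t = 3.0771, reject H₀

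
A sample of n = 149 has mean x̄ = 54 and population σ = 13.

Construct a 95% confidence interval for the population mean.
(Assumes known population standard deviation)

Confidence level: 95%, α = 0.05
z_0.025 = 1.960
SE = σ/√n = 13/√149 = 1.0650
Margin of error = 1.960 × 1.0650 = 2.0874
CI: x̄ ± margin = 54 ± 2.0874
CI: (51.9126, 56.0874)

Answer: (51.9126, 56.0874)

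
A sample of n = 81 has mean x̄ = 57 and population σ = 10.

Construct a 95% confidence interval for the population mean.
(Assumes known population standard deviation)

Confidence level: 95%, α = 0.05
z_0.025 = 1.960
SE = σ/√n = 10/√81 = 1.1111
Margin of error = 1.960 × 1.1111 = 2.1778
CI: x̄ ± margin = 57 ± 2.1778
CI: (54.8222, 59.1778)

Answer: (54.8222, 59.1778)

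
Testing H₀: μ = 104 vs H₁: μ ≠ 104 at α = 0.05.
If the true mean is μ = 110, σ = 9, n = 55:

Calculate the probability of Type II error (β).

SE = σ/√n = 9/√55 = 1.2136
Critical values: μ₀ ± z_0.025×SE = 104 ± 1.960×1.2136
Acceptance region: (101.6213, 106.3787)
Under H₁ (μ = 110): z_high = (106.3787 - 110)/1.2136 = -2.9839, z_low = (101.6213 - 110)/1.2136 = -6.9040
β = P(not reject | H₁) = Φ(-2.9839) - Φ(-6.9040) ≈ 0.0014

Answer: β ≈ 0.0014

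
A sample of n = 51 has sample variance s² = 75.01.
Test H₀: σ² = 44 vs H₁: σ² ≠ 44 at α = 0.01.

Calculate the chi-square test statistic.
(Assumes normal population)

Answer: χ² = 85.2386, reject H₀

Derivation:
df = n - 1 = 50
χ² = (n-1)s²/σ₀² = 50×75.01/44 = 85.2386
Critical values: χ²_{0.995,50} = 27.991, χ²_{0.005,50} = 79.490
Rejection region: χ² < 27.991 or χ² > 79.490
Decision: reject H₀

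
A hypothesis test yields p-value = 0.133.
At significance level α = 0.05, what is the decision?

Answer: fail to reject H₀

Derivation:
Compare p-value to α:
0.133 ≥ 0.05
Decision: fail to reject H₀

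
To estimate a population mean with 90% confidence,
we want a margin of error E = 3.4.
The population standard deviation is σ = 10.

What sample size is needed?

z_0.05 = 1.645
n = (z×σ/E)² = (1.645×10/3.4)²
n = 23.4085
Round up: n = 24

Answer: n = 24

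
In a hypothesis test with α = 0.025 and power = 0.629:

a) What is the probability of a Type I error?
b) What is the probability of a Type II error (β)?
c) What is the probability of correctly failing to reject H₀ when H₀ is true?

a) Type I error probability = α = 0.025
b) Power = P(reject H₀ | H₁ true) = 1 - β = 0.629, so Type II error probability = β = 1 - Power = 0.371
c) P(fail to reject H₀ | H₀ true) = 1 - α = 0.975

Answer: a) 0.025, b) 0.371, c) 0.975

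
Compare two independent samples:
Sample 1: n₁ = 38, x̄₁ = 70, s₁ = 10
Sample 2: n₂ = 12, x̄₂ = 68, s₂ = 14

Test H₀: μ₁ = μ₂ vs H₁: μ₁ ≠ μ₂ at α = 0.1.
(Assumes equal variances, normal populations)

Pooled variance: s²_p = [37×10² + 11×14²]/(48) = 122.0000
s_p = 11.0454
SE = s_p×√(1/n₁ + 1/n₂) = 11.0454×√(1/38 + 1/12) = 3.6575
t = (x̄₁ - x̄₂)/SE = (70 - 68)/3.6575 = 0.5468
df = 48, t-critical = ±1.677
Decision: fail to reject H₀

Answer: t = 0.5468, fail to reject H₀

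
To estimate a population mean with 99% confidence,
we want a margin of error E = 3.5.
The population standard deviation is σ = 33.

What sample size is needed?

z_0.005 = 2.576
n = (z×σ/E)² = (2.576×33/3.5)²
n = 589.9069
Round up: n = 590

Answer: n = 590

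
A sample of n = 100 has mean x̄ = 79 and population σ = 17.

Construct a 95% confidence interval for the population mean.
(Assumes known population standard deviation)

Answer: (75.6680, 82.3320)

Derivation:
Confidence level: 95%, α = 0.05
z_0.025 = 1.960
SE = σ/√n = 17/√100 = 1.7000
Margin of error = 1.960 × 1.7000 = 3.3320
CI: x̄ ± margin = 79 ± 3.3320
CI: (75.6680, 82.3320)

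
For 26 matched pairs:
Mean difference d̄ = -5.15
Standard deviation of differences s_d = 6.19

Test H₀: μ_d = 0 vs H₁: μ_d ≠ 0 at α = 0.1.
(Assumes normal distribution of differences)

Answer: t = -4.2422, reject H₀

Derivation:
df = n - 1 = 25
SE = s_d/√n = 6.19/√26 = 1.2140
t = d̄/SE = -5.15/1.2140 = -4.2422
Critical value: t_{0.05,25} = ±1.708
p-value ≈ 0.0003
Decision: reject H₀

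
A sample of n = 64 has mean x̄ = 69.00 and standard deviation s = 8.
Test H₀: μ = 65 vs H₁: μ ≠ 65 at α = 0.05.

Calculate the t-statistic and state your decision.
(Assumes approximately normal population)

df = n - 1 = 63
SE = s/√n = 8/√64 = 1.0000
t = (x̄ - μ₀)/SE = (69.00 - 65)/1.0000 = 4.0000
Critical value: t_{0.025,63} = ±1.998
p-value ≈ 0.0002
Decision: reject H₀

Answer: t = 4.0000, reject H₀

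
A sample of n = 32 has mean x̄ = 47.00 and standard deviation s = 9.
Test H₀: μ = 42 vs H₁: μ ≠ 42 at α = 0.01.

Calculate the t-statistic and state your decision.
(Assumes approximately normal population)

df = n - 1 = 31
SE = s/√n = 9/√32 = 1.5910
t = (x̄ - μ₀)/SE = (47.00 - 42)/1.5910 = 3.1427
Critical value: t_{0.005,31} = ±2.744
p-value ≈ 0.0037
Decision: reject H₀

Answer: t = 3.1427, reject H₀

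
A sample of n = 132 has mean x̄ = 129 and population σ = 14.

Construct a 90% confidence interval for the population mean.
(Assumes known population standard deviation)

Confidence level: 90%, α = 0.1
z_0.05 = 1.645
SE = σ/√n = 14/√132 = 1.2185
Margin of error = 1.645 × 1.2185 = 2.0044
CI: x̄ ± margin = 129 ± 2.0044
CI: (126.9956, 131.0044)

Answer: (126.9956, 131.0044)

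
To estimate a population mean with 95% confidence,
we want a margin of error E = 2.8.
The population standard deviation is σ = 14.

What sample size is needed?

z_0.025 = 1.960
n = (z×σ/E)² = (1.960×14/2.8)²
n = 96.0400
Round up: n = 97

Answer: n = 97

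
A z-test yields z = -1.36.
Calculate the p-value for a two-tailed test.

Answer: p-value ≈ 0.1738

Derivation:
For z = -1.36:
p = 2×P(Z > |-1.36|) = 2×(1 - Φ(1.36)) = 0.1738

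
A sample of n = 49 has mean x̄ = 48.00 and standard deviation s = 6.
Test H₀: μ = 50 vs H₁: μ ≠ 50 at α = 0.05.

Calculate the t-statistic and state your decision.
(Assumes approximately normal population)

df = n - 1 = 48
SE = s/√n = 6/√49 = 0.8571
t = (x̄ - μ₀)/SE = (48.00 - 50)/0.8571 = -2.3335
Critical value: t_{0.025,48} = ±2.011
p-value ≈ 0.0239
Decision: reject H₀

Answer: t = -2.3335, reject H₀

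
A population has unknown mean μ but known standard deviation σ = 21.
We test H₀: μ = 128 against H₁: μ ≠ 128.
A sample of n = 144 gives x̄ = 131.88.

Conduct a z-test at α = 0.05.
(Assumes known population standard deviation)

Standard error: SE = σ/√n = 21/√144 = 1.7500
z-statistic: z = (x̄ - μ₀)/SE = (131.88 - 128)/1.7500 = 2.2171
Critical value: ±1.960
p-value = 0.0266
Decision: reject H₀

Answer: z = 2.2171, reject H₀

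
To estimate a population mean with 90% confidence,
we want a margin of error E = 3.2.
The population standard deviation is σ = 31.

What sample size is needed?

Answer: n = 254

Derivation:
z_0.05 = 1.645
n = (z×σ/E)² = (1.645×31/3.2)²
n = 253.9541
Round up: n = 254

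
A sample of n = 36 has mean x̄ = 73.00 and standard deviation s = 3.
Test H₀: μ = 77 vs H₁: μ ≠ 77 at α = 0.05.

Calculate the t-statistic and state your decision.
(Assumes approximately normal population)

df = n - 1 = 35
SE = s/√n = 3/√36 = 0.5000
t = (x̄ - μ₀)/SE = (73.00 - 77)/0.5000 = -8.0000
Critical value: t_{0.025,35} = ±2.030
p-value < 0.0001
Decision: reject H₀

Answer: t = -8.0000, reject H₀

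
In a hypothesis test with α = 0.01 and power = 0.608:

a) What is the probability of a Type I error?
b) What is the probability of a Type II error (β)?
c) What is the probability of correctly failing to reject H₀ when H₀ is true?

Answer: a) 0.01, b) 0.392, c) 0.99

Derivation:
a) Type I error probability = α = 0.01
b) Power = P(reject H₀ | H₁ true) = 1 - β = 0.608, so Type II error probability = β = 1 - Power = 0.392
c) P(fail to reject H₀ | H₀ true) = 1 - α = 0.99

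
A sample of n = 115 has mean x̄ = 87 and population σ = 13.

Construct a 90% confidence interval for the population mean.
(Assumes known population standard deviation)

Confidence level: 90%, α = 0.1
z_0.05 = 1.645
SE = σ/√n = 13/√115 = 1.2123
Margin of error = 1.645 × 1.2123 = 1.9942
CI: x̄ ± margin = 87 ± 1.9942
CI: (85.0058, 88.9942)

Answer: (85.0058, 88.9942)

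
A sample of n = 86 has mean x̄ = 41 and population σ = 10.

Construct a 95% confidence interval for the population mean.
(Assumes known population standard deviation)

Confidence level: 95%, α = 0.05
z_0.025 = 1.960
SE = σ/√n = 10/√86 = 1.0783
Margin of error = 1.960 × 1.0783 = 2.1135
CI: x̄ ± margin = 41 ± 2.1135
CI: (38.8865, 43.1135)

Answer: (38.8865, 43.1135)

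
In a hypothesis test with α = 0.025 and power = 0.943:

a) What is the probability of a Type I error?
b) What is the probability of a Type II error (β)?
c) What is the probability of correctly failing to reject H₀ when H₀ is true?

a) Type I error probability = α = 0.025
b) Power = P(reject H₀ | H₁ true) = 1 - β = 0.943, so Type II error probability = β = 1 - Power = 0.057
c) P(fail to reject H₀ | H₀ true) = 1 - α = 0.975

Answer: a) 0.025, b) 0.057, c) 0.975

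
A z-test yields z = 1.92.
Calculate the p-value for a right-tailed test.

For z = 1.92:
p = P(Z > 1.92) = 1 - Φ(1.92) = 0.0274

Answer: p-value ≈ 0.0274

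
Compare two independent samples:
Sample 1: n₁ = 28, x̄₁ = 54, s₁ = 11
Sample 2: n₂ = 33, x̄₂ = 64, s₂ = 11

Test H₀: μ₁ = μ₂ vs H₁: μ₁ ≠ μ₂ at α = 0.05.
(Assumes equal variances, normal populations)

Answer: t = -3.5382, reject H₀

Derivation:
Pooled variance: s²_p = [27×11² + 32×11²]/(59) = 121.0000
s_p = 11.0000
SE = s_p×√(1/n₁ + 1/n₂) = 11.0000×√(1/28 + 1/33) = 2.8263
t = (x̄₁ - x̄₂)/SE = (54 - 64)/2.8263 = -3.5382
df = 59, t-critical = ±2.001
Decision: reject H₀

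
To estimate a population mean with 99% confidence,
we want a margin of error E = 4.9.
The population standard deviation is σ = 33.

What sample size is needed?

Answer: n = 301

Derivation:
z_0.005 = 2.576
n = (z×σ/E)² = (2.576×33/4.9)²
n = 300.9729
Round up: n = 301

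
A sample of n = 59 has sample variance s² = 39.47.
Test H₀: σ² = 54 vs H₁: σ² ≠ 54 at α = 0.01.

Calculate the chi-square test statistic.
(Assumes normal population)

df = n - 1 = 58
χ² = (n-1)s²/σ₀² = 58×39.47/54 = 42.3937
Critical values: χ²_{0.995,58} = 34.008, χ²_{0.005,58} = 89.477
Rejection region: χ² < 34.008 or χ² > 89.477
Decision: fail to reject H₀

Answer: χ² = 42.3937, fail to reject H₀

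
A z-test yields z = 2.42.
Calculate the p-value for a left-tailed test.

For z = 2.42:
p = P(Z < 2.42) = Φ(2.42) = 0.9922

Answer: p-value ≈ 0.9922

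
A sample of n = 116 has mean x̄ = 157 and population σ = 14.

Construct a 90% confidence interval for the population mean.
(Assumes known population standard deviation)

Answer: (154.8617, 159.1383)

Derivation:
Confidence level: 90%, α = 0.1
z_0.05 = 1.645
SE = σ/√n = 14/√116 = 1.2999
Margin of error = 1.645 × 1.2999 = 2.1383
CI: x̄ ± margin = 157 ± 2.1383
CI: (154.8617, 159.1383)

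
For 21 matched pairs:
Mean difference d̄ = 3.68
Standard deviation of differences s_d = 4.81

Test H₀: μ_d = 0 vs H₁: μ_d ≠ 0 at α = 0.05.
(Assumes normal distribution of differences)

Answer: t = 3.5061, reject H₀

Derivation:
df = n - 1 = 20
SE = s_d/√n = 4.81/√21 = 1.0496
t = d̄/SE = 3.68/1.0496 = 3.5061
Critical value: t_{0.025,20} = ±2.086
p-value ≈ 0.0022
Decision: reject H₀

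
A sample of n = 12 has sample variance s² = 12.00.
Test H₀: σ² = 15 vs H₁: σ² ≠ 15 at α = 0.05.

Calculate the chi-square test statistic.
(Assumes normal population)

df = n - 1 = 11
χ² = (n-1)s²/σ₀² = 11×12.00/15 = 8.8000
Critical values: χ²_{0.975,11} = 3.816, χ²_{0.025,11} = 21.920
Rejection region: χ² < 3.816 or χ² > 21.920
Decision: fail to reject H₀

Answer: χ² = 8.8000, fail to reject H₀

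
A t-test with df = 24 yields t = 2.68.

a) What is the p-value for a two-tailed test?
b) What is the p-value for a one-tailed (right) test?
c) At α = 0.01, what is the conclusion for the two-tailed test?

Using t-distribution with df = 24:
a) Two-tailed: p = 2×P(T > 2.68) = 0.0131
b) One-tailed: p = P(T > 2.68) = 0.0065
c) 0.0131 ≥ 0.01, fail to reject H₀

Answer: a) 0.0131, b) 0.0065, c) fail to reject H₀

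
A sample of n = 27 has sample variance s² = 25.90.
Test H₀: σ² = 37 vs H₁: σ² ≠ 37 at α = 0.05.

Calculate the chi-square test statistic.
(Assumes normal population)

Answer: χ² = 18.2000, fail to reject H₀

Derivation:
df = n - 1 = 26
χ² = (n-1)s²/σ₀² = 26×25.90/37 = 18.2000
Critical values: χ²_{0.975,26} = 13.844, χ²_{0.025,26} = 41.923
Rejection region: χ² < 13.844 or χ² > 41.923
Decision: fail to reject H₀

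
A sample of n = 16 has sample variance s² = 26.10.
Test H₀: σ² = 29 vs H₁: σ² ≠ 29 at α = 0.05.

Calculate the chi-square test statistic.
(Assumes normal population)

df = n - 1 = 15
χ² = (n-1)s²/σ₀² = 15×26.10/29 = 13.5000
Critical values: χ²_{0.975,15} = 6.262, χ²_{0.025,15} = 27.488
Rejection region: χ² < 6.262 or χ² > 27.488
Decision: fail to reject H₀

Answer: χ² = 13.5000, fail to reject H₀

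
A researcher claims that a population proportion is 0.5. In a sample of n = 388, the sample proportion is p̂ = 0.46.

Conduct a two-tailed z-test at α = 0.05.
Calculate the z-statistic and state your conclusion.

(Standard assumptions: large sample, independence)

H₀: p = 0.5, H₁: p ≠ 0.5
Standard error: SE = √(p₀(1-p₀)/n) = √(0.5×0.5/388) = 0.025384
z-statistic: z = (p̂ - p₀)/SE = (0.46 - 0.5)/0.025384 = -1.5758
Critical value: z_0.025 = ±1.960
p-value = 0.1151
Decision: fail to reject H₀ at α = 0.05

Answer: z = -1.5758, fail to reject H₀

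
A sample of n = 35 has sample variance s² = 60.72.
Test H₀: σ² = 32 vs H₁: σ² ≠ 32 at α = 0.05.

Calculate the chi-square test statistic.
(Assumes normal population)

Answer: χ² = 64.5150, reject H₀

Derivation:
df = n - 1 = 34
χ² = (n-1)s²/σ₀² = 34×60.72/32 = 64.5150
Critical values: χ²_{0.975,34} = 19.806, χ²_{0.025,34} = 51.966
Rejection region: χ² < 19.806 or χ² > 51.966
Decision: reject H₀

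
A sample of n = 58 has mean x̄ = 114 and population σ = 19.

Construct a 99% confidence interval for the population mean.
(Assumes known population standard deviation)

Answer: (107.5734, 120.4266)

Derivation:
Confidence level: 99%, α = 0.01
z_0.005 = 2.576
SE = σ/√n = 19/√58 = 2.4948
Margin of error = 2.576 × 2.4948 = 6.4266
CI: x̄ ± margin = 114 ± 6.4266
CI: (107.5734, 120.4266)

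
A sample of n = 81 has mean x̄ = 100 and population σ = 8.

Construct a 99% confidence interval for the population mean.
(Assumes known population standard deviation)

Confidence level: 99%, α = 0.01
z_0.005 = 2.576
SE = σ/√n = 8/√81 = 0.8889
Margin of error = 2.576 × 0.8889 = 2.2898
CI: x̄ ± margin = 100 ± 2.2898
CI: (97.7102, 102.2898)

Answer: (97.7102, 102.2898)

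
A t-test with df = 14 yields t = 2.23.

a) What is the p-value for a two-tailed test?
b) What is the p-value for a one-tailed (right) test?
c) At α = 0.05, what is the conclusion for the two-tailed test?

Using t-distribution with df = 14:
a) Two-tailed: p = 2×P(T > 2.23) = 0.0426
b) One-tailed: p = P(T > 2.23) = 0.0213
c) 0.0426 < 0.05, reject H₀

Answer: a) 0.0426, b) 0.0213, c) reject H₀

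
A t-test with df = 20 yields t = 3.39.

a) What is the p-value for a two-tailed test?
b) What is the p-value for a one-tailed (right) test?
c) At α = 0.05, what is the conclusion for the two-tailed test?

Using t-distribution with df = 20:
a) Two-tailed: p = 2×P(T > 3.39) = 0.0029
b) One-tailed: p = P(T > 3.39) = 0.0015
c) 0.0029 < 0.05, reject H₀

Answer: a) 0.0029, b) 0.0015, c) reject H₀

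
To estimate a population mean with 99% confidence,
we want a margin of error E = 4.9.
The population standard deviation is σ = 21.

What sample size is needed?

z_0.005 = 2.576
n = (z×σ/E)² = (2.576×21/4.9)²
n = 121.8816
Round up: n = 122

Answer: n = 122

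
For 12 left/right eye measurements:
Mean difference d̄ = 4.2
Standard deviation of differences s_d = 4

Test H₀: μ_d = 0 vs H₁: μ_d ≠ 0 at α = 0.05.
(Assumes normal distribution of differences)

df = n - 1 = 11
SE = s_d/√n = 4/√12 = 1.1547
t = d̄/SE = 4.2/1.1547 = 3.6373
Critical value: t_{0.025,11} = ±2.201
p-value ≈ 0.0039
Decision: reject H₀

Answer: t = 3.6373, reject H₀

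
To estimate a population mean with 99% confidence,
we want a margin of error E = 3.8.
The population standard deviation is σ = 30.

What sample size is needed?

Answer: n = 414

Derivation:
z_0.005 = 2.576
n = (z×σ/E)² = (2.576×30/3.8)²
n = 413.5871
Round up: n = 414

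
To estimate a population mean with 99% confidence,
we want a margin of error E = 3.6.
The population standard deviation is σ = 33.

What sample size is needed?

Answer: n = 558

Derivation:
z_0.005 = 2.576
n = (z×σ/E)² = (2.576×33/3.6)²
n = 557.5895
Round up: n = 558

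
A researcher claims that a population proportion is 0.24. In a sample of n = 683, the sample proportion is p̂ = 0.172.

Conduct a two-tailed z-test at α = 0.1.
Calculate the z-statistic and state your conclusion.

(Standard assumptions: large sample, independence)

Answer: z = -4.1611, reject H₀

Derivation:
H₀: p = 0.24, H₁: p ≠ 0.24
Standard error: SE = √(p₀(1-p₀)/n) = √(0.24×0.76/683) = 0.016342
z-statistic: z = (p̂ - p₀)/SE = (0.172 - 0.24)/0.016342 = -4.1611
Critical value: z_0.05 = ±1.645
p-value < 0.0001
Decision: reject H₀ at α = 0.1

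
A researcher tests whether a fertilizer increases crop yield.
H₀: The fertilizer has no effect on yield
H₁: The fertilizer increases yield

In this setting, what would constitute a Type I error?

A Type I error (probability α) occurs when we reject a true H₀.
A Type II error (probability β) occurs when we fail to reject a false H₀.

Answer: Concluding the fertilizer works when it doesn't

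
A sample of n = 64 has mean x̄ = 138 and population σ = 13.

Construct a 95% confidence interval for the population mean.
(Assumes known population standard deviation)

Answer: (134.8150, 141.1850)

Derivation:
Confidence level: 95%, α = 0.05
z_0.025 = 1.960
SE = σ/√n = 13/√64 = 1.6250
Margin of error = 1.960 × 1.6250 = 3.1850
CI: x̄ ± margin = 138 ± 3.1850
CI: (134.8150, 141.1850)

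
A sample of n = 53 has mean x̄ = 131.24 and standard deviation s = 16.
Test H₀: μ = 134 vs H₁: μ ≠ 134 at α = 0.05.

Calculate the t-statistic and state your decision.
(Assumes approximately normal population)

df = n - 1 = 52
SE = s/√n = 16/√53 = 2.1978
t = (x̄ - μ₀)/SE = (131.24 - 134)/2.1978 = -1.2558
Critical value: t_{0.025,52} = ±2.007
p-value ≈ 0.2148
Decision: fail to reject H₀

Answer: t = -1.2558, fail to reject H₀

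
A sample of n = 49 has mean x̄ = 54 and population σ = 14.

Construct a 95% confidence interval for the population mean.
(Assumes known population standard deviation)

Answer: (50.0800, 57.9200)

Derivation:
Confidence level: 95%, α = 0.05
z_0.025 = 1.960
SE = σ/√n = 14/√49 = 2.0000
Margin of error = 1.960 × 2.0000 = 3.9200
CI: x̄ ± margin = 54 ± 3.9200
CI: (50.0800, 57.9200)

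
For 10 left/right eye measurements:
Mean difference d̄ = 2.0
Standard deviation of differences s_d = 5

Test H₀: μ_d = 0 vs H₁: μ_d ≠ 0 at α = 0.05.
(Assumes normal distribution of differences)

Answer: t = 1.2649, fail to reject H₀

Derivation:
df = n - 1 = 9
SE = s_d/√n = 5/√10 = 1.5811
t = d̄/SE = 2.0/1.5811 = 1.2649
Critical value: t_{0.025,9} = ±2.262
p-value ≈ 0.2377
Decision: fail to reject H₀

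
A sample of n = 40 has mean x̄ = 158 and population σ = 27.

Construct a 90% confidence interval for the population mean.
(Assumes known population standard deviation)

Answer: (150.9773, 165.0227)

Derivation:
Confidence level: 90%, α = 0.1
z_0.05 = 1.645
SE = σ/√n = 27/√40 = 4.2691
Margin of error = 1.645 × 4.2691 = 7.0227
CI: x̄ ± margin = 158 ± 7.0227
CI: (150.9773, 165.0227)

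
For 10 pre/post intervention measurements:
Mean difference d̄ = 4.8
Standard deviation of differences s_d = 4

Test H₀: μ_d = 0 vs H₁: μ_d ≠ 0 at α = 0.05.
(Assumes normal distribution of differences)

df = n - 1 = 9
SE = s_d/√n = 4/√10 = 1.2649
t = d̄/SE = 4.8/1.2649 = 3.7948
Critical value: t_{0.025,9} = ±2.262
p-value ≈ 0.0043
Decision: reject H₀

Answer: t = 3.7948, reject H₀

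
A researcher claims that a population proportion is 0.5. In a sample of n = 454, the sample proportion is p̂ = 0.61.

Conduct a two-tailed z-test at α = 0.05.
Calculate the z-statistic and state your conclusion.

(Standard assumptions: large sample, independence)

Answer: z = 4.6876, reject H₀

Derivation:
H₀: p = 0.5, H₁: p ≠ 0.5
Standard error: SE = √(p₀(1-p₀)/n) = √(0.5×0.5/454) = 0.023466
z-statistic: z = (p̂ - p₀)/SE = (0.61 - 0.5)/0.023466 = 4.6876
Critical value: z_0.025 = ±1.960
p-value < 0.0001
Decision: reject H₀ at α = 0.05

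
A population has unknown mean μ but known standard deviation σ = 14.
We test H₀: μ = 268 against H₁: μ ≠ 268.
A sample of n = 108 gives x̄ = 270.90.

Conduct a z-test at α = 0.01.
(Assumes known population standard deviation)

Answer: z = 2.1526, fail to reject H₀

Derivation:
Standard error: SE = σ/√n = 14/√108 = 1.3472
z-statistic: z = (x̄ - μ₀)/SE = (270.90 - 268)/1.3472 = 2.1526
Critical value: ±2.576
p-value = 0.0314
Decision: fail to reject H₀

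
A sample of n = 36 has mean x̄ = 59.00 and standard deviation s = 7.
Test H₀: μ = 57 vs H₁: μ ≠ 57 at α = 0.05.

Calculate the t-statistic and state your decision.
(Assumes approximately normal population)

Answer: t = 1.7142, fail to reject H₀

Derivation:
df = n - 1 = 35
SE = s/√n = 7/√36 = 1.1667
t = (x̄ - μ₀)/SE = (59.00 - 57)/1.1667 = 1.7142
Critical value: t_{0.025,35} = ±2.030
p-value ≈ 0.0953
Decision: fail to reject H₀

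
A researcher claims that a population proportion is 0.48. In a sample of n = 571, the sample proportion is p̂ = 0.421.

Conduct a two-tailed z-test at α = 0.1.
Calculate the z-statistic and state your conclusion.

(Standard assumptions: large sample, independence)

Answer: z = -2.8219, reject H₀

Derivation:
H₀: p = 0.48, H₁: p ≠ 0.48
Standard error: SE = √(p₀(1-p₀)/n) = √(0.48×0.52/571) = 0.020908
z-statistic: z = (p̂ - p₀)/SE = (0.421 - 0.48)/0.020908 = -2.8219
Critical value: z_0.05 = ±1.645
p-value = 0.0048
Decision: reject H₀ at α = 0.1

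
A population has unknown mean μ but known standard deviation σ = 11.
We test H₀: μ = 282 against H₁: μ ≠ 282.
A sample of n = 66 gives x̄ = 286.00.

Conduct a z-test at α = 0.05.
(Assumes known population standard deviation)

Standard error: SE = σ/√n = 11/√66 = 1.3540
z-statistic: z = (x̄ - μ₀)/SE = (286.00 - 282)/1.3540 = 2.9542
Critical value: ±1.960
p-value = 0.0031
Decision: reject H₀

Answer: z = 2.9542, reject H₀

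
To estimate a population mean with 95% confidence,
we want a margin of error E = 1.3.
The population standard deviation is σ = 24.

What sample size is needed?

z_0.025 = 1.960
n = (z×σ/E)² = (1.960×24/1.3)²
n = 1309.3264
Round up: n = 1310

Answer: n = 1310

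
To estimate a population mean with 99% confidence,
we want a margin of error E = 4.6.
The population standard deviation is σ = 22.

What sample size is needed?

z_0.005 = 2.576
n = (z×σ/E)² = (2.576×22/4.6)²
n = 151.7824
Round up: n = 152

Answer: n = 152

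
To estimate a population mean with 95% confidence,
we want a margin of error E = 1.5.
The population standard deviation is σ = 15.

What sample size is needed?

Answer: n = 385

Derivation:
z_0.025 = 1.960
n = (z×σ/E)² = (1.960×15/1.5)²
n = 384.1600
Round up: n = 385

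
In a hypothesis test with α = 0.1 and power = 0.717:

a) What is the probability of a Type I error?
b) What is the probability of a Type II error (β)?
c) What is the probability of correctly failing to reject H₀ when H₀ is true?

a) Type I error probability = α = 0.1
b) Power = P(reject H₀ | H₁ true) = 1 - β = 0.717, so Type II error probability = β = 1 - Power = 0.283
c) P(fail to reject H₀ | H₀ true) = 1 - α = 0.9

Answer: a) 0.1, b) 0.283, c) 0.9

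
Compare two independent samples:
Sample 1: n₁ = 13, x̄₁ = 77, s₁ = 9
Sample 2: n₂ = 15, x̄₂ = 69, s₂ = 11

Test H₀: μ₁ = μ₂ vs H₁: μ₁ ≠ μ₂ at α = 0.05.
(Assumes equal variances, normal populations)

Pooled variance: s²_p = [12×9² + 14×11²]/(26) = 102.5385
s_p = 10.1261
SE = s_p×√(1/n₁ + 1/n₂) = 10.1261×√(1/13 + 1/15) = 3.8371
t = (x̄₁ - x̄₂)/SE = (77 - 69)/3.8371 = 2.0849
df = 26, t-critical = ±2.056
Decision: reject H₀

Answer: t = 2.0849, reject H₀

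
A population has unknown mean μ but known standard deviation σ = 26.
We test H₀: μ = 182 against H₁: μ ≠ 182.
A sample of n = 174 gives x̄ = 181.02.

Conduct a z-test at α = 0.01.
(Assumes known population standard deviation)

Standard error: SE = σ/√n = 26/√174 = 1.9711
z-statistic: z = (x̄ - μ₀)/SE = (181.02 - 182)/1.9711 = -0.4972
Critical value: ±2.576
p-value = 0.6190
Decision: fail to reject H₀

Answer: z = -0.4972, fail to reject H₀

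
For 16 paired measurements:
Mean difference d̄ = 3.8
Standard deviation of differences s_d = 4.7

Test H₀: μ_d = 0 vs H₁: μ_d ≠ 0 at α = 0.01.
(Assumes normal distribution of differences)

df = n - 1 = 15
SE = s_d/√n = 4.7/√16 = 1.1750
t = d̄/SE = 3.8/1.1750 = 3.2340
Critical value: t_{0.005,15} = ±2.947
p-value ≈ 0.0056
Decision: reject H₀

Answer: t = 3.2340, reject H₀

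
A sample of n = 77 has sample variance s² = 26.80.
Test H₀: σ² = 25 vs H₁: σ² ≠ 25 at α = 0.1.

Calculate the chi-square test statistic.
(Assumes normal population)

Answer: χ² = 81.4720, fail to reject H₀

Derivation:
df = n - 1 = 76
χ² = (n-1)s²/σ₀² = 76×26.80/25 = 81.4720
Critical values: χ²_{0.95,76} = 56.920, χ²_{0.05,76} = 97.351
Rejection region: χ² < 56.920 or χ² > 97.351
Decision: fail to reject H₀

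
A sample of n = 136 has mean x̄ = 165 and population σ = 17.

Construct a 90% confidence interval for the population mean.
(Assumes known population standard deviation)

Answer: (162.6021, 167.3979)

Derivation:
Confidence level: 90%, α = 0.1
z_0.05 = 1.645
SE = σ/√n = 17/√136 = 1.4577
Margin of error = 1.645 × 1.4577 = 2.3979
CI: x̄ ± margin = 165 ± 2.3979
CI: (162.6021, 167.3979)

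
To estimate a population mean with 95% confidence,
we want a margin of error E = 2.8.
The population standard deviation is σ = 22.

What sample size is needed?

Answer: n = 238

Derivation:
z_0.025 = 1.960
n = (z×σ/E)² = (1.960×22/2.8)²
n = 237.1600
Round up: n = 238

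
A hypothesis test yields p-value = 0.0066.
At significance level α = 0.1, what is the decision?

Compare p-value to α:
0.0066 < 0.1
Decision: reject H₀

Answer: reject H₀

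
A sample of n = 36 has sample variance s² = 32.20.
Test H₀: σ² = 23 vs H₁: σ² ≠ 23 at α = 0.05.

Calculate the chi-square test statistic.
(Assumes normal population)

Answer: χ² = 49.0000, fail to reject H₀

Derivation:
df = n - 1 = 35
χ² = (n-1)s²/σ₀² = 35×32.20/23 = 49.0000
Critical values: χ²_{0.975,35} = 20.569, χ²_{0.025,35} = 53.203
Rejection region: χ² < 20.569 or χ² > 53.203
Decision: fail to reject H₀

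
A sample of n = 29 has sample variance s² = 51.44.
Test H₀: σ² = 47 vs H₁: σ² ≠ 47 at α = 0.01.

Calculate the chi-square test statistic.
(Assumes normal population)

df = n - 1 = 28
χ² = (n-1)s²/σ₀² = 28×51.44/47 = 30.6451
Critical values: χ²_{0.995,28} = 12.461, χ²_{0.005,28} = 50.993
Rejection region: χ² < 12.461 or χ² > 50.993
Decision: fail to reject H₀

Answer: χ² = 30.6451, fail to reject H₀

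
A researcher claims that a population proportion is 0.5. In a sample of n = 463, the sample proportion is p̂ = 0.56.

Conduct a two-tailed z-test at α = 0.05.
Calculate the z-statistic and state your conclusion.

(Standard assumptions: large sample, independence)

Answer: z = 2.5821, reject H₀

Derivation:
H₀: p = 0.5, H₁: p ≠ 0.5
Standard error: SE = √(p₀(1-p₀)/n) = √(0.5×0.5/463) = 0.023237
z-statistic: z = (p̂ - p₀)/SE = (0.56 - 0.5)/0.023237 = 2.5821
Critical value: z_0.025 = ±1.960
p-value = 0.0098
Decision: reject H₀ at α = 0.05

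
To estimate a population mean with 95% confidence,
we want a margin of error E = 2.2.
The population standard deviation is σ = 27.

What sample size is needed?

Answer: n = 579

Derivation:
z_0.025 = 1.960
n = (z×σ/E)² = (1.960×27/2.2)²
n = 578.6212
Round up: n = 579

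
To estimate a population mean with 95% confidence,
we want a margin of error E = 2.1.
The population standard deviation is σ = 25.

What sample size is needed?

Answer: n = 545

Derivation:
z_0.025 = 1.960
n = (z×σ/E)² = (1.960×25/2.1)²
n = 544.4444
Round up: n = 545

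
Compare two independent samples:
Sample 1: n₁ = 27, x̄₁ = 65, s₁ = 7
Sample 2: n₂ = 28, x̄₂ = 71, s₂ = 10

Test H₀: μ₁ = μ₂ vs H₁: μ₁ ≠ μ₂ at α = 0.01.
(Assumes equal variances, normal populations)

Pooled variance: s²_p = [26×7² + 27×10²]/(53) = 74.9811
s_p = 8.6592
SE = s_p×√(1/n₁ + 1/n₂) = 8.6592×√(1/27 + 1/28) = 2.3356
t = (x̄₁ - x̄₂)/SE = (65 - 71)/2.3356 = -2.5689
df = 53, t-critical = ±2.672
Decision: fail to reject H₀

Answer: t = -2.5689, fail to reject H₀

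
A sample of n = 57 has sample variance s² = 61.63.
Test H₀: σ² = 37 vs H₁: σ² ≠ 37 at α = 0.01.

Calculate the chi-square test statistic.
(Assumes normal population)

Answer: χ² = 93.2778, reject H₀

Derivation:
df = n - 1 = 56
χ² = (n-1)s²/σ₀² = 56×61.63/37 = 93.2778
Critical values: χ²_{0.995,56} = 32.490, χ²_{0.005,56} = 86.994
Rejection region: χ² < 32.490 or χ² > 86.994
Decision: reject H₀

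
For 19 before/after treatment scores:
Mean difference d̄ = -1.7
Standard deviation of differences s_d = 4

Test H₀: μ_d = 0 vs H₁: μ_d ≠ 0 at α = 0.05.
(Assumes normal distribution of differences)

df = n - 1 = 18
SE = s_d/√n = 4/√19 = 0.9177
t = d̄/SE = -1.7/0.9177 = -1.8525
Critical value: t_{0.025,18} = ±2.101
p-value ≈ 0.0804
Decision: fail to reject H₀

Answer: t = -1.8525, fail to reject H₀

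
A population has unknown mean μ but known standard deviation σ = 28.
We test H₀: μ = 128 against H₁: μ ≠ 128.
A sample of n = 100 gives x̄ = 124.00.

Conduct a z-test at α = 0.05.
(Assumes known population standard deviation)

Answer: z = -1.4286, fail to reject H₀

Derivation:
Standard error: SE = σ/√n = 28/√100 = 2.8000
z-statistic: z = (x̄ - μ₀)/SE = (124.00 - 128)/2.8000 = -1.4286
Critical value: ±1.960
p-value = 0.1531
Decision: fail to reject H₀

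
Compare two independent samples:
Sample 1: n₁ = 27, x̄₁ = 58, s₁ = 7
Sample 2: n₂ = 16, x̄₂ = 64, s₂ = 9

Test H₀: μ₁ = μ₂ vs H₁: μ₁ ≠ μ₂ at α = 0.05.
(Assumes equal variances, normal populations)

Answer: t = -2.4408, reject H₀

Derivation:
Pooled variance: s²_p = [26×7² + 15×9²]/(41) = 60.7073
s_p = 7.7915
SE = s_p×√(1/n₁ + 1/n₂) = 7.7915×√(1/27 + 1/16) = 2.4582
t = (x̄₁ - x̄₂)/SE = (58 - 64)/2.4582 = -2.4408
df = 41, t-critical = ±2.020
Decision: reject H₀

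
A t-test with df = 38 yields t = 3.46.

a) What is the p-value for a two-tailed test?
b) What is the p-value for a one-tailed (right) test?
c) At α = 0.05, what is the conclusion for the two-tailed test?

Answer: a) 0.0013, b) 0.0007, c) reject H₀

Derivation:
Using t-distribution with df = 38:
a) Two-tailed: p = 2×P(T > 3.46) = 0.0013
b) One-tailed: p = P(T > 3.46) = 0.0007
c) 0.0013 < 0.05, reject H₀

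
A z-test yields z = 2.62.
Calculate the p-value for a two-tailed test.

Answer: p-value ≈ 0.0088

Derivation:
For z = 2.62:
p = 2×P(Z > |2.62|) = 2×(1 - Φ(2.62)) = 0.0088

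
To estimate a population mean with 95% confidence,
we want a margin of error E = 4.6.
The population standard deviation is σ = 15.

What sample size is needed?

Answer: n = 41

Derivation:
z_0.025 = 1.960
n = (z×σ/E)² = (1.960×15/4.6)²
n = 40.8488
Round up: n = 41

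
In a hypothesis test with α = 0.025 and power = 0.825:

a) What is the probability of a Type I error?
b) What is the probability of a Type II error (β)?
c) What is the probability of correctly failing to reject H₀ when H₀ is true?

Answer: a) 0.025, b) 0.175, c) 0.975

Derivation:
a) Type I error probability = α = 0.025
b) Power = P(reject H₀ | H₁ true) = 1 - β = 0.825, so Type II error probability = β = 1 - Power = 0.175
c) P(fail to reject H₀ | H₀ true) = 1 - α = 0.975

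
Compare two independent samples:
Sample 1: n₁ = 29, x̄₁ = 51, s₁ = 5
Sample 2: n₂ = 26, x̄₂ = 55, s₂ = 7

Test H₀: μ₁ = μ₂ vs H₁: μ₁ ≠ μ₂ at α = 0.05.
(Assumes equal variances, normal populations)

Pooled variance: s²_p = [28×5² + 25×7²]/(53) = 36.3208
s_p = 6.0267
SE = s_p×√(1/n₁ + 1/n₂) = 6.0267×√(1/29 + 1/26) = 1.6277
t = (x̄₁ - x̄₂)/SE = (51 - 55)/1.6277 = -2.4575
df = 53, t-critical = ±2.006
Decision: reject H₀

Answer: t = -2.4575, reject H₀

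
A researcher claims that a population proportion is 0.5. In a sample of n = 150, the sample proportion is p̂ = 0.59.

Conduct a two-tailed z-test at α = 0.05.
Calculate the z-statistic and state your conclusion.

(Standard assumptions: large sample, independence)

Answer: z = 2.2045, reject H₀

Derivation:
H₀: p = 0.5, H₁: p ≠ 0.5
Standard error: SE = √(p₀(1-p₀)/n) = √(0.5×0.5/150) = 0.040825
z-statistic: z = (p̂ - p₀)/SE = (0.59 - 0.5)/0.040825 = 2.2045
Critical value: z_0.025 = ±1.960
p-value = 0.0275
Decision: reject H₀ at α = 0.05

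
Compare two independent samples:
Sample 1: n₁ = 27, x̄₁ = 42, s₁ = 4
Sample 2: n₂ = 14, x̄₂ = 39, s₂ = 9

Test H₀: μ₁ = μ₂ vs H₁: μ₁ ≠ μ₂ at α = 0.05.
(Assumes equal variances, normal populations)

Pooled variance: s²_p = [26×4² + 13×9²]/(39) = 37.6667
s_p = 6.1373
SE = s_p×√(1/n₁ + 1/n₂) = 6.1373×√(1/27 + 1/14) = 2.0213
t = (x̄₁ - x̄₂)/SE = (42 - 39)/2.0213 = 1.4842
df = 39, t-critical = ±2.023
Decision: fail to reject H₀

Answer: t = 1.4842, fail to reject H₀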